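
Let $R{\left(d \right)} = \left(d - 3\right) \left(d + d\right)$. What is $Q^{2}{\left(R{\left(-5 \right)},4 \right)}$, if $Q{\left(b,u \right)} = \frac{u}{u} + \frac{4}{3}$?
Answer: $\frac{49}{9} \approx 5.4444$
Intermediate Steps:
$R{\left(d \right)} = 2 d \left(-3 + d\right)$ ($R{\left(d \right)} = \left(-3 + d\right) 2 d = 2 d \left(-3 + d\right)$)
$Q{\left(b,u \right)} = \frac{7}{3}$ ($Q{\left(b,u \right)} = 1 + 4 \cdot \frac{1}{3} = 1 + \frac{4}{3} = \frac{7}{3}$)
$Q^{2}{\left(R{\left(-5 \right)},4 \right)} = \left(\frac{7}{3}\right)^{2} = \frac{49}{9}$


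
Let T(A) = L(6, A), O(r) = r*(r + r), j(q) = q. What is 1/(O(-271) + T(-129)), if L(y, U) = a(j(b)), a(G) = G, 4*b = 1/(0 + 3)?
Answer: 12/1762585 ≈ 6.8082e-6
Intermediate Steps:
b = 1/12 (b = 1/(4*(0 + 3)) = (1/4)/3 = (1/4)*(1/3) = 1/12 ≈ 0.083333)
L(y, U) = 1/12
O(r) = 2*r**2 (O(r) = r*(2*r) = 2*r**2)
T(A) = 1/12
1/(O(-271) + T(-129)) = 1/(2*(-271)**2 + 1/12) = 1/(2*73441 + 1/12) = 1/(146882 + 1/12) = 1/(1762585/12) = 12/1762585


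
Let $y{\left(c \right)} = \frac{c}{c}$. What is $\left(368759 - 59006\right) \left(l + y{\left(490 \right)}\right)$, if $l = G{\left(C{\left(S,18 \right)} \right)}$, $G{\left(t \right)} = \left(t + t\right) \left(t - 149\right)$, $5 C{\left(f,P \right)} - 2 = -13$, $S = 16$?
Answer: $\frac{5159555721}{25} \approx 2.0638 \cdot 10^{8}$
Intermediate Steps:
$C{\left(f,P \right)} = - \frac{11}{5}$ ($C{\left(f,P \right)} = \frac{2}{5} + \frac{1}{5} \left(-13\right) = \frac{2}{5} - \frac{13}{5} = - \frac{11}{5}$)
$y{\left(c \right)} = 1$
$G{\left(t \right)} = 2 t \left(-149 + t\right)$
$l = \frac{16632}{25}$ ($l = 2 \left(- \frac{11}{5}\right) \left(-149 - \frac{11}{5}\right) = 2 \left(- \frac{11}{5}\right) \left(- \frac{756}{5}\right) = \frac{16632}{25} \approx 665.28$)
$\left(368759 - 59006\right) \left(l + y{\left(490 \right)}\right) = \left(368759 - 59006\right) \left(\frac{16632}{25} + 1\right) = 309753 \cdot \frac{16657}{25} = \frac{5159555721}{25}$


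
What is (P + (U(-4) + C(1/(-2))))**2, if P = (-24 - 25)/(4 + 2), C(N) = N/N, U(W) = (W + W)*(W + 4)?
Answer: 1849/36 ≈ 51.361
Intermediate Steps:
U(W) = 2*W*(4 + W) (U(W) = (2*W)*(4 + W) = 2*W*(4 + W))
C(N) = 1
P = -49/6 ≈ -8.1667
(P + (U(-4) + C(1/(-2))))**2 = (-49/6 + (2*(-4)*(4 - 4) + 1))**2 = (-49/6 + (2*(-4)*0 + 1))**2 = (-49/6 + (0 + 1))**2 = (-49/6 + 1)**2 = (-43/6)**2 = 1849/36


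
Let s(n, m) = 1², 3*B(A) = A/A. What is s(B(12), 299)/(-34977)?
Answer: -1/34977 ≈ -2.8590e-5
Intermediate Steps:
B(A) = ⅓ (B(A) = (A/A)/3 = (⅓)*1 = ⅓)
s(n, m) = 1
s(B(12), 299)/(-34977) = 1/(-34977) = 1*(-1/34977) = -1/34977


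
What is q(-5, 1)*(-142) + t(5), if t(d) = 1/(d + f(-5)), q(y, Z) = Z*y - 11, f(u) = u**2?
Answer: 68161/30 ≈ 2272.0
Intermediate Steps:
q(y, Z) = -11 + Z*y
t(d) = 1/(25 + d) (t(d) = 1/(d + (-5)**2) = 1/(d + 25) = 1/(25 + d))
q(-5, 1)*(-142) + t(5) = (-11 + 1*(-5))*(-142) + 1/(25 + 5) = (-11 - 5)*(-142) + 1/30 = -16*(-142) + 1/30 = 2272 + 1/30 = 68161/30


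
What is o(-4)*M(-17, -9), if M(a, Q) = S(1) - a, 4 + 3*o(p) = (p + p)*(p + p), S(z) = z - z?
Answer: 340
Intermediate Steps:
S(z) = 0
o(p) = -4/3 + 4*p²/3 (o(p) = -4/3 + ((p + p)*(p + p))/3 = -4/3 + ((2*p)*(2*p))/3 = -4/3 + (4*p²)/3 = -4/3 + 4*p²/3)
M(a, Q) = -a (M(a, Q) = 0 - a = -a)
o(-4)*M(-17, -9) = (-4/3 + (4/3)*(-4)²)*(-1*(-17)) = (-4/3 + (4/3)*16)*17 = (-4/3 + 64/3)*17 = 20*17 = 340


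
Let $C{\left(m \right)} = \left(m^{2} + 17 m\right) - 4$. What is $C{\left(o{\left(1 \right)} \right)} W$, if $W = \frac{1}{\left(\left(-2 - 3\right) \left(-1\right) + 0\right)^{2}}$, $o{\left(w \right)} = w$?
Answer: $\frac{14}{25} \approx 0.56$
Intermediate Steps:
$C{\left(m \right)} = -4 + m^{2} + 17 m$
$W = \frac{1}{25}$ ($W = \frac{1}{\left(\left(-5\right) \left(-1\right) + 0\right)^{2}} = \frac{1}{\left(5 + 0\right)^{2}} = \frac{1}{5^{2}} = \frac{1}{25} \approx 0.04$)
$C{\left(o{\left(1 \right)} \right)} W = \left(-4 + 1^{2} + 17 \cdot 1\right) \frac{1}{25} = \left(-4 + 1 + 17\right) \frac{1}{25} = 14 \cdot \frac{1}{25} = \frac{14}{25}$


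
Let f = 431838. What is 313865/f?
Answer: 313865/431838 ≈ 0.72681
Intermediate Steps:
313865/f = 313865/431838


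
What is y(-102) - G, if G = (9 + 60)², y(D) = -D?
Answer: -4659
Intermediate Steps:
G = 4761 (G = 69² = 4761)
y(-102) - G = -1*(-102) - 1*4761 = 102 - 4761 = -4659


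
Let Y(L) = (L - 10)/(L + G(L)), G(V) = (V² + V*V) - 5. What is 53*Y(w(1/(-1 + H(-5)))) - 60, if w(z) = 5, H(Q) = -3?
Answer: -653/10 ≈ -65.300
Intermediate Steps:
G(V) = -5 + 2*V² (G(V) = (V² + V²) - 5 = 2*V² - 5 = -5 + 2*V²)
Y(L) = (-10 + L)/(-5 + L + 2*L²) (Y(L) = (L - 10)/(L + (-5 + 2*L²)) = (-10 + L)/(-5 + L + 2*L²))
53*Y(w(1/(-1 + H(-5)))) - 60 = 53*((-10 + 5)/(-5 + 5 + 2*5²)) - 60 = 53*(-5/(-5 + 5 + 2*25)) - 60 = 53*(-5/(-5 + 5 + 50)) - 60 = 53*(-5/50) - 60 = 53*((1/50)*(-5)) - 60 = 53*(-⅒) - 60 = -53/10 - 60 = -653/10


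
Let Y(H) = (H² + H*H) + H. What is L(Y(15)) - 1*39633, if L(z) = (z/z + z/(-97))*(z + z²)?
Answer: -83586321/97 ≈ -8.6172e+5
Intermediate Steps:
Y(H) = H + 2*H² (Y(H) = (H² + H²) + H = 2*H² + H = H + 2*H²)
L(z) = (1 - z/97)*(z + z²) (L(z) = (1 + z*(-1/97))*(z + z²) = (1 - z/97)*(z + z²))
L(Y(15)) - 1*39633 = (15*(1 + 2*15))*(97 - (15*(1 + 2*15))² + 96*(15*(1 + 2*15)))/97 - 1*39633 = (15*(1 + 30))*(97 - (15*(1 + 30))² + 96*(15*(1 + 30)))/97 - 39633 = (15*31)*(97 - (15*31)² + 96*(15*31))/97 - 39633 = (1/97)*465*(97 - 1*465² + 96*465) - 39633 = (1/97)*465*(97 - 1*216225 + 44640) - 39633 = (1/97)*465*(97 - 216225 + 44640) - 39633 = (1/97)*465*(-171488) - 39633 = -79741920/97 - 39633 = -83586321/97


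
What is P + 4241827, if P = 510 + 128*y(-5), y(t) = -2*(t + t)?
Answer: 4244897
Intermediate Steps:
y(t) = -4*t
P = 3070 (P = 510 + 128*(-4*(-5)) = 510 + 128*20 = 510 + 2560 = 3070)
P + 4241827 = 3070 + 4241827 = 4244897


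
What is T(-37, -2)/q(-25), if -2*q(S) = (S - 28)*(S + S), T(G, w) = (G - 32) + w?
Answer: 71/1325 ≈ 0.053585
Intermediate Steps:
T(G, w) = -32 + G + w (T(G, w) = (-32 + G) + w = -32 + G + w)
q(S) = -S*(-28 + S) (q(S) = -(S - 28)*(S + S)/2 = -(-28 + S)*2*S/2 = -S*(-28 + S))
T(-37, -2)/q(-25) = (-32 - 37 - 2)/((-25*(28 - 1*(-25)))) = -71*(-1/(25*(28 + 25))) = -71/((-25*53)) = -71/(-1325) = -71*(-1/1325) = 71/1325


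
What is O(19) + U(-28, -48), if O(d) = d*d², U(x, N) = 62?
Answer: 6921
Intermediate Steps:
O(d) = d³
O(19) + U(-28, -48) = 19³ + 62 = 6859 + 62 = 6921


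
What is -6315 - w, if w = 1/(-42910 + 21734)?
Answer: -133726439/21176 ≈ -6315.0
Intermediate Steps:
w = -1/21176 (w = 1/(-21176) = -1/21176 ≈ -4.7223e-5)
-6315 - w = -6315 - 1*(-1/21176) = -6315 + 1/21176 = -133726439/21176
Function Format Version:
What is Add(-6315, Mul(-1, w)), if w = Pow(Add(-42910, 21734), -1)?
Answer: Rational(-133726439, 21176) ≈ -6315.0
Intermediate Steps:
w = Rational(-1, 21176) (w = Pow(-21176, -1) = Rational(-1, 21176) ≈ -4.7223e-5)
Add(-6315, Mul(-1, w)) = Add(-6315, Mul(-1, Rational(-1, 21176))) = Add(-6315, Rational(1, 21176)) = Rational(-133726439, 21176)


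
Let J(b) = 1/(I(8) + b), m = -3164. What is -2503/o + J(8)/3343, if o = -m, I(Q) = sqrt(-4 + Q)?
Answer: -41836063/52886260 ≈ -0.79106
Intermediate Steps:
o = 3164 (o = -1*(-3164) = 3164)
J(b) = 1/(2 + b) (J(b) = 1/(sqrt(-4 + 8) + b) = 1/(sqrt(4) + b) = 1/(2 + b))
-2503/o + J(8)/3343 = -2503/3164 + 1/((2 + 8)*3343) = -2503*1/3164 + (1/3343)/10 = -2503/3164 + (1/10)*(1/3343) = -2503/3164 + 1/33430 = -41836063/52886260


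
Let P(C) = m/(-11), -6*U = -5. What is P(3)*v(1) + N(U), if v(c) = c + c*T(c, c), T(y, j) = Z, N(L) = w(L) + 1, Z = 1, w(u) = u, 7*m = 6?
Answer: 775/462 ≈ 1.6775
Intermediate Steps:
U = 5/6 (U = -1/6*(-5) = 5/6 ≈ 0.83333)
m = 6/7 (m = (1/7)*6 = 6/7 ≈ 0.85714)
P(C) = -6/77 (P(C) = (6/7)/(-11) = (6/7)*(-1/11) = -6/77)
N(L) = 1 + L (N(L) = L + 1 = 1 + L)
T(y, j) = 1
v(c) = 2*c (v(c) = c + c*1 = c + c = 2*c)
P(3)*v(1) + N(U) = -12/77 + (1 + 5/6) = -6/77*2 + 11/6 = -12/77 + 11/6 = 775/462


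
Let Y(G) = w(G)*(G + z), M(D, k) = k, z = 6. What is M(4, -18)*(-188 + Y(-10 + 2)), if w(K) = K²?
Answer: 5688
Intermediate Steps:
Y(G) = G²*(6 + G) (Y(G) = G²*(G + 6) = G²*(6 + G))
M(4, -18)*(-188 + Y(-10 + 2)) = -18*(-188 + (-10 + 2)²*(6 + (-10 + 2))) = -18*(-188 + (-8)²*(6 - 8)) = -18*(-188 + 64*(-2)) = -18*(-188 - 128) = -18*(-316) = 5688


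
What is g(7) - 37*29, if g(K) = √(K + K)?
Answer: -1073 + √14 ≈ -1069.3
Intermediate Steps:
g(K) = √2*√K (g(K) = √(2*K) = √2*√K)
g(7) - 37*29 = √2*√7 - 37*29 = √14 - 1073 = -1073 + √14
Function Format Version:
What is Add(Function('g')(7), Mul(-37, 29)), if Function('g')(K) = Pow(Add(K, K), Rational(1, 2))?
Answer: Add(-1073, Pow(14, Rational(1, 2))) ≈ -1069.3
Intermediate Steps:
Function('g')(K) = Mul(Pow(2, Rational(1, 2)), Pow(K, Rational(1, 2))) (Function('g')(K) = Pow(Mul(2, K), Rational(1, 2)) = Mul(Pow(2, Rational(1, 2)), Pow(K, Rational(1, 2))))
Add(Function('g')(7), Mul(-37, 29)) = Add(Mul(Pow(2, Rational(1, 2)), Pow(7, Rational(1, 2))), Mul(-37, 29)) = Add(Pow(14, Rational(1, 2)), -1073) = Add(-1073, Pow(14, Rational(1, 2)))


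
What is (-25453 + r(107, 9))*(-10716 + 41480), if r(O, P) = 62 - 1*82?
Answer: -783651372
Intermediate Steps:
r(O, P) = -20 (r(O, P) = 62 - 82 = -20)
(-25453 + r(107, 9))*(-10716 + 41480) = (-25453 - 20)*(-10716 + 41480) = -25473*30764 = -783651372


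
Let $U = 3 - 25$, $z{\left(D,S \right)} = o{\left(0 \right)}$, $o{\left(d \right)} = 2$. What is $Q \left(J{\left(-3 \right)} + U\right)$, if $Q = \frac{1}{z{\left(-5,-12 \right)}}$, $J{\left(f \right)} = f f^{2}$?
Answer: $- \frac{49}{2} \approx -24.5$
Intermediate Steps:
$z{\left(D,S \right)} = 2$
$J{\left(f \right)} = f^{3}$
$Q = \frac{1}{2} \approx 0.5$
$U = -22$
$Q \left(J{\left(-3 \right)} + U\right) = \frac{\left(-3\right)^{3} - 22}{2} = \frac{-27 - 22}{2} = \frac{1}{2} \left(-49\right) = - \frac{49}{2}$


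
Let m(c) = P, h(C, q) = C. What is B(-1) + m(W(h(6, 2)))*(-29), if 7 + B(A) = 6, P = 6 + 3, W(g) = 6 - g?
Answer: -262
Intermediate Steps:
P = 9
m(c) = 9
B(A) = -1 (B(A) = -7 + 6 = -1)
B(-1) + m(W(h(6, 2)))*(-29) = -1 + 9*(-29) = -1 - 261 = -262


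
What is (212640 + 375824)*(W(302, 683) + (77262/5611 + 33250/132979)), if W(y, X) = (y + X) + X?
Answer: 105505788837481280/106592167 ≈ 9.8981e+8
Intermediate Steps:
W(y, X) = y + 2*X (W(y, X) = (X + y) + X = y + 2*X)
(212640 + 375824)*(W(302, 683) + (77262/5611 + 33250/132979)) = (212640 + 375824)*((302 + 2*683) + (77262/5611 + 33250/132979)) = 588464*((302 + 1366) + (77262*(1/5611) + 33250*(1/132979))) = 588464*(1668 + (77262/5611 + 4750/18997)) = 588464*(1668 + 1494398464/106592167) = 588464*(179290133020/106592167) = 105505788837481280/106592167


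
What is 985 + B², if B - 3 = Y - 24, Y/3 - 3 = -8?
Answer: 2281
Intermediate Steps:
Y = -15 (Y = 9 + 3*(-8) = 9 - 24 = -15)
B = -36 (B = 3 + (-15 - 24) = 3 - 39 = -36)
985 + B² = 985 + (-36)² = 985 + 1296 = 2281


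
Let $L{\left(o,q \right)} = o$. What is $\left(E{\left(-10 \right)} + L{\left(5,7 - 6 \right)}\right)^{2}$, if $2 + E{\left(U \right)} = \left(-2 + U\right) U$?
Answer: $15129$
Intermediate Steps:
$E{\left(U \right)} = -2 + U \left(-2 + U\right)$ ($E{\left(U \right)} = -2 + \left(-2 + U\right) U = -2 + U \left(-2 + U\right)$)
$\left(E{\left(-10 \right)} + L{\left(5,7 - 6 \right)}\right)^{2} = \left(\left(-2 + \left(-10\right)^{2} - -20\right) + 5\right)^{2} = \left(\left(-2 + 100 + 20\right) + 5\right)^{2} = \left(118 + 5\right)^{2} = 123^{2} = 15129$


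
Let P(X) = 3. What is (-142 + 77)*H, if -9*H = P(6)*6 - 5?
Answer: 845/9 ≈ 93.889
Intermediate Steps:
H = -13/9 (H = -(3*6 - 5)/9 = -(18 - 5)/9 = -1/9*13 = -13/9 ≈ -1.4444)
(-142 + 77)*H = (-142 + 77)*(-13/9) = -65*(-13/9) = 845/9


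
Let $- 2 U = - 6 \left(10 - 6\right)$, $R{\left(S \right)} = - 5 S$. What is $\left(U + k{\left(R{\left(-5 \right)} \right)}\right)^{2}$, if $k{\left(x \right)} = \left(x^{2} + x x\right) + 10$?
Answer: $1617984$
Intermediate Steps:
$k{\left(x \right)} = 10 + 2 x^{2}$ ($k{\left(x \right)} = \left(x^{2} + x^{2}\right) + 10 = 2 x^{2} + 10 = 10 + 2 x^{2}$)
$U = 12$ ($U = - \frac{\left(-6\right) \left(10 - 6\right)}{2} = - \frac{\left(-6\right) 4}{2} = \left(- \frac{1}{2}\right) \left(-24\right) = 12$)
$\left(U + k{\left(R{\left(-5 \right)} \right)}\right)^{2} = \left(12 + \left(10 + 2 \left(\left(-5\right) \left(-5\right)\right)^{2}\right)\right)^{2} = \left(12 + \left(10 + 2 \cdot 25^{2}\right)\right)^{2} = \left(12 + \left(10 + 2 \cdot 625\right)\right)^{2} = \left(12 + \left(10 + 1250\right)\right)^{2} = \left(12 + 1260\right)^{2} = 1272^{2} = 1617984$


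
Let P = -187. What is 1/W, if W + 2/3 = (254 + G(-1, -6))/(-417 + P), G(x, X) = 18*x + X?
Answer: -906/949 ≈ -0.95469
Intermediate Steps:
G(x, X) = X + 18*x
W = -949/906 (W = -2/3 + (254 + (-6 + 18*(-1)))/(-417 - 187) = -2/3 + (254 + (-6 - 18))/(-604) = -2/3 + (254 - 24)*(-1/604) = -2/3 + 230*(-1/604) = -2/3 - 115/302 = -949/906 ≈ -1.0475)
1/W = 1/(-949/906) = -906/949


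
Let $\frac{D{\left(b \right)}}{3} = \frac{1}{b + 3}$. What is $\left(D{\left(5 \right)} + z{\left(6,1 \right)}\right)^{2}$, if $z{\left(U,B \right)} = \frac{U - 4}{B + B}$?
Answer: $\frac{121}{64} \approx 1.8906$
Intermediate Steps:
$D{\left(b \right)} = \frac{3}{3 + b}$ ($D{\left(b \right)} = \frac{3}{b + 3} = \frac{3}{3 + b}$)
$z{\left(U,B \right)} = \frac{-4 + U}{2 B}$ ($z{\left(U,B \right)} = \frac{U - 4}{2 B} = \left(-4 + U\right) \frac{1}{2 B} = \frac{-4 + U}{2 B}$)
$\left(D{\left(5 \right)} + z{\left(6,1 \right)}\right)^{2} = \left(\frac{3}{3 + 5} + \frac{-4 + 6}{2 \cdot 1}\right)^{2} = \left(\frac{3}{8} + \frac{1}{2} \cdot 1 \cdot 2\right)^{2} = \left(3 \cdot \frac{1}{8} + 1\right)^{2} = \left(\frac{3}{8} + 1\right)^{2} = \left(\frac{11}{8}\right)^{2} = \frac{121}{64}$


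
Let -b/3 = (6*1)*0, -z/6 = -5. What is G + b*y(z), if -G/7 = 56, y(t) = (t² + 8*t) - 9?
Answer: -392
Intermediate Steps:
z = 30 (z = -6*(-5) = 30)
y(t) = -9 + t² + 8*t
G = -392 (G = -7*56 = -392)
b = 0 (b = -3*6*1*0 = -18*0 = -3*0 = 0)
G + b*y(z) = -392 + 0*(-9 + 30² + 8*30) = -392 + 0*(-9 + 900 + 240) = -392 + 0*1131 = -392 + 0 = -392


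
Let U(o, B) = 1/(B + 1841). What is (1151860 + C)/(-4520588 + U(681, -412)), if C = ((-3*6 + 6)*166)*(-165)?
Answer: -2115691660/6459920251 ≈ -0.32751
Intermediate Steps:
C = 328680 (C = ((-18 + 6)*166)*(-165) = -12*166*(-165) = -1992*(-165) = 328680)
U(o, B) = 1/(1841 + B)
(1151860 + C)/(-4520588 + U(681, -412)) = (1151860 + 328680)/(-4520588 + 1/(1841 - 412)) = 1480540/(-4520588 + 1/1429) = 1480540/(-6459920251/1429) = 1480540*(-1429/6459920251) = -2115691660/6459920251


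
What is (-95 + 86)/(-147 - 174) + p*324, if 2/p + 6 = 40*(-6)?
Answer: -11433/4387 ≈ -2.6061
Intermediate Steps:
p = -1/123 (p = 2/(-6 + 40*(-6)) = 2/(-6 - 240) = 2/(-246) = 2*(-1/246) = -1/123 ≈ -0.0081301)
(-95 + 86)/(-147 - 174) + p*324 = (-95 + 86)/(-147 - 174) - 1/123*324 = -9/(-321) - 108/41 = -9*(-1/321) - 108/41 = 3/107 - 108/41 = -11433/4387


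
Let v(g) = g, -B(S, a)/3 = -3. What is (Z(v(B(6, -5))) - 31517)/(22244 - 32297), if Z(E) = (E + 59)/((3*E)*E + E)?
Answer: 1985554/633339 ≈ 3.1351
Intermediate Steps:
B(S, a) = 9 (B(S, a) = -3*(-3) = 9)
Z(E) = (59 + E)/(E + 3*E²) (Z(E) = (59 + E)/(3*E² + E) = (59 + E)/(E + 3*E²))
(Z(v(B(6, -5))) - 31517)/(22244 - 32297) = ((59 + 9)/(9*(1 + 3*9)) - 31517)/(22244 - 32297) = ((⅑)*68/(1 + 27) - 31517)/(-10053) = ((⅑)*68/28 - 31517)*(-1/10053) = ((⅑)*(1/28)*68 - 31517)*(-1/10053) = (17/63 - 31517)*(-1/10053) = -1985554/63*(-1/10053) = 1985554/633339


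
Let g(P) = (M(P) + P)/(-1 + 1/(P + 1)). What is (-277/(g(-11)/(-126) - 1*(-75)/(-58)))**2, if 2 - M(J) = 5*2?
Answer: 123960121852644/3304525225 ≈ 37512.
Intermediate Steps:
M(J) = -8 (M(J) = 2 - 5*2 = 2 - 1*10 = 2 - 10 = -8)
g(P) = (-8 + P)/(-1 + 1/(1 + P)) (g(P) = (-8 + P)/(-1 + 1/(P + 1)) = (-8 + P)/(-1 + 1/(1 + P)))
(-277/(g(-11)/(-126) - 1*(-75)/(-58)))**2 = (-277/((7 - 1*(-11) + 8/(-11))/(-126) - 1*(-75)/(-58)))**2 = (-277/((7 + 11 + 8*(-1/11))*(-1/126) + 75*(-1/58)))**2 = (-277/((7 + 11 - 8/11)*(-1/126) - 75/58))**2 = (-277/((190/11)*(-1/126) - 75/58))**2 = (-277/(-95/693 - 75/58))**2 = (-277/(-57485/40194))**2 = (-277*(-40194/57485))**2 = (11133738/57485)**2 = 123960121852644/3304525225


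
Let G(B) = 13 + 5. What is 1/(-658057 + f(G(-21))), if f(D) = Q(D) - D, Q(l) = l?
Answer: -1/658057 ≈ -1.5196e-6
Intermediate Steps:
G(B) = 18
f(D) = 0 (f(D) = D - D = 0)
1/(-658057 + f(G(-21))) = 1/(-658057 + 0) = 1/(-658057) = -1/658057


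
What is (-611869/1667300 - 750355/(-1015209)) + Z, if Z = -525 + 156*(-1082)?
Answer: -286595138886451021/1692657965700 ≈ -1.6932e+5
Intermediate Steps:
Z = -169317 (Z = -525 - 168792 = -169317)
(-611869/1667300 - 750355/(-1015209)) + Z = (-611869/1667300 - 750355/(-1015209)) - 169317 = (-611869*1/1667300 - 750355*(-1/1015209)) - 169317 = (-611869/1667300 + 750355/1015209) - 169317 = 629891975879/1692657965700 - 169317 = -286595138886451021/1692657965700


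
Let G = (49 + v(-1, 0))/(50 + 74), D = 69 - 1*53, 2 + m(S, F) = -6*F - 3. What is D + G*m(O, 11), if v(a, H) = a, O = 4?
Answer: -356/31 ≈ -11.484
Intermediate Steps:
m(S, F) = -5 - 6*F (m(S, F) = -2 + (-6*F - 3) = -2 + (-3 - 6*F) = -5 - 6*F)
D = 16 (D = 69 - 53 = 16)
G = 12/31 (G = (49 - 1)/(50 + 74) = 48/124 = 48*(1/124) = 12/31 ≈ 0.38710)
D + G*m(O, 11) = 16 + 12*(-5 - 6*11)/31 = 16 + 12*(-5 - 66)/31 = 16 + (12/31)*(-71) = 16 - 852/31 = -356/31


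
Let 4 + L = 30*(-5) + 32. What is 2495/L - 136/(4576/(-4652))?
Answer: 2055277/17446 ≈ 117.81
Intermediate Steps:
L = -122 (L = -4 + (30*(-5) + 32) = -4 + (-150 + 32) = -4 - 118 = -122)
2495/L - 136/(4576/(-4652)) = 2495/(-122) - 136/(4576/(-4652)) = 2495*(-1/122) - 136/(4576*(-1/4652)) = -2495/122 - 136/(-1144/1163) = -2495/122 - 136*(-1163/1144) = -2495/122 + 19771/143 = 2055277/17446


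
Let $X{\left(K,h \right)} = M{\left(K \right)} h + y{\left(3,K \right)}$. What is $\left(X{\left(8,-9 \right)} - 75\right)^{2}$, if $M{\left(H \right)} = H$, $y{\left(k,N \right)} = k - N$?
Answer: $23104$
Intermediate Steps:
$X{\left(K,h \right)} = 3 - K + K h$ ($X{\left(K,h \right)} = K h - \left(-3 + K\right) = 3 - K + K h$)
$\left(X{\left(8,-9 \right)} - 75\right)^{2} = \left(\left(3 - 8 + 8 \left(-9\right)\right) - 75\right)^{2} = \left(\left(3 - 8 - 72\right) - 75\right)^{2} = \left(-77 - 75\right)^{2} = \left(-152\right)^{2} = 23104$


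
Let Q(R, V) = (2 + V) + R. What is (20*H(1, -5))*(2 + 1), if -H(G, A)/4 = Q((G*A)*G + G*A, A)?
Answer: 3120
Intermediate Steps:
Q(R, V) = 2 + R + V
H(G, A) = -8 - 4*A - 4*A*G - 4*A*G**2 (H(G, A) = -4*(2 + ((G*A)*G + G*A) + A) = -4*(2 + ((A*G)*G + A*G) + A) = -4*(2 + (A*G**2 + A*G) + A) = -4*(2 + (A*G + A*G**2) + A) = -4*(2 + A + A*G + A*G**2) = -8 - 4*A - 4*A*G - 4*A*G**2)
(20*H(1, -5))*(2 + 1) = (20*(-8 - 4*(-5) - 4*(-5)*1*(1 + 1)))*(2 + 1) = (20*(-8 + 20 - 4*(-5)*1*2))*3 = (20*(-8 + 20 + 40))*3 = (20*52)*3 = 1040*3 = 3120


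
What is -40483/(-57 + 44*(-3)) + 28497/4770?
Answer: 22054427/100170 ≈ 220.17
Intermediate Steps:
-40483/(-57 + 44*(-3)) + 28497/4770 = -40483/(-57 - 132) + 28497*(1/4770) = -40483/(-189) + 9499/1590 = -40483*(-1/189) + 9499/1590 = 40483/189 + 9499/1590 = 22054427/100170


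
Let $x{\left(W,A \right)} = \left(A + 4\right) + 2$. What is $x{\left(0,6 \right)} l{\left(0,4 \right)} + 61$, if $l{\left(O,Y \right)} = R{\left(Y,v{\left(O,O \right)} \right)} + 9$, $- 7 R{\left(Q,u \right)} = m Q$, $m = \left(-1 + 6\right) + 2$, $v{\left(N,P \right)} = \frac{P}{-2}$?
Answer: $121$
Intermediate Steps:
$v{\left(N,P \right)} = - \frac{P}{2}$ ($v{\left(N,P \right)} = P \left(- \frac{1}{2}\right) = - \frac{P}{2}$)
$m = 7$ ($m = 5 + 2 = 7$)
$R{\left(Q,u \right)} = - Q$ ($R{\left(Q,u \right)} = - \frac{7 Q}{7} = - Q$)
$l{\left(O,Y \right)} = 9 - Y$ ($l{\left(O,Y \right)} = - Y + 9 = 9 - Y$)
$x{\left(W,A \right)} = 6 + A$ ($x{\left(W,A \right)} = \left(4 + A\right) + 2 = 6 + A$)
$x{\left(0,6 \right)} l{\left(0,4 \right)} + 61 = \left(6 + 6\right) \left(9 - 4\right) + 61 = 12 \left(9 - 4\right) + 61 = 12 \cdot 5 + 61 = 60 + 61 = 121$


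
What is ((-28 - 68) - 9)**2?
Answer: 11025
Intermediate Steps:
((-28 - 68) - 9)**2 = (-96 - 9)**2 = (-105)**2 = 11025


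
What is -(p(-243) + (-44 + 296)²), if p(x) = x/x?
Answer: -63505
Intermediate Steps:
p(x) = 1
-(p(-243) + (-44 + 296)²) = -(1 + (-44 + 296)²) = -(1 + 252²) = -(1 + 63504) = -1*63505 = -63505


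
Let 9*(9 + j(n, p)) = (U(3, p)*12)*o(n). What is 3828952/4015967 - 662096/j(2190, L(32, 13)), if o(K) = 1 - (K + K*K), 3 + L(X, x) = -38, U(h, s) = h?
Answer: 76148663199912/77079117265555 ≈ 0.98793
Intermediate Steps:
L(X, x) = -41 (L(X, x) = -3 - 38 = -41)
o(K) = 1 - K - K² (o(K) = 1 - (K + K²) = 1 + (-K - K²) = 1 - K - K²)
j(n, p) = -5 - 4*n - 4*n² (j(n, p) = -9 + ((3*12)*(1 - n - n²))/9 = -9 + (36*(1 - n - n²))/9 = -9 + (36 - 36*n - 36*n²)/9 = -9 + (4 - 4*n - 4*n²) = -5 - 4*n - 4*n²)
3828952/4015967 - 662096/j(2190, L(32, 13)) = 3828952/4015967 - 662096/(-5 - 4*2190 - 4*2190²) = 3828952*(1/4015967) - 662096/(-5 - 8760 - 4*4796100) = 3828952/4015967 - 662096/(-5 - 8760 - 19184400) = 3828952/4015967 - 662096/(-19193165) = 3828952/4015967 - 662096*(-1/19193165) = 3828952/4015967 + 662096/19193165 = 76148663199912/77079117265555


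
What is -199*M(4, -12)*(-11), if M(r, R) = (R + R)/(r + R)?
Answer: 6567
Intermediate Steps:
M(r, R) = 2*R/(R + r) (M(r, R) = (2*R)/(R + r) = 2*R/(R + r))
-199*M(4, -12)*(-11) = -398*(-12)/(-12 + 4)*(-11) = -398*(-12)/(-8)*(-11) = -398*(-12)*(-1)/8*(-11) = -199*3*(-11) = -597*(-11) = 6567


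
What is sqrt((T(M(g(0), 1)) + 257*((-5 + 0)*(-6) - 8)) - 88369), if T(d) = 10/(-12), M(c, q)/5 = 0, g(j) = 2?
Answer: I*sqrt(2977770)/6 ≈ 287.6*I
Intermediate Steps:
M(c, q) = 0 (M(c, q) = 5*0 = 0)
T(d) = -5/6 (T(d) = 10*(-1/12) = -5/6)
sqrt((T(M(g(0), 1)) + 257*((-5 + 0)*(-6) - 8)) - 88369) = sqrt((-5/6 + 257*((-5 + 0)*(-6) - 8)) - 88369) = sqrt((-5/6 + 257*(-5*(-6) - 8)) - 88369) = sqrt((-5/6 + 257*(30 - 8)) - 88369) = sqrt((-5/6 + 257*22) - 88369) = sqrt((-5/6 + 5654) - 88369) = sqrt(33919/6 - 88369) = sqrt(-496295/6) = I*sqrt(2977770)/6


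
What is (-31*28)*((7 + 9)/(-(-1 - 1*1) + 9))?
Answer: -13888/11 ≈ -1262.5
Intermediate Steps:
(-31*28)*((7 + 9)/(-(-1 - 1*1) + 9)) = -13888/(-(-1 - 1) + 9) = -13888/(-1*(-2) + 9) = -13888/(2 + 9) = -13888/11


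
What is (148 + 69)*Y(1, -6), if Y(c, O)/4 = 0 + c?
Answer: 868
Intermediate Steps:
Y(c, O) = 4*c (Y(c, O) = 4*(0 + c) = 4*c)
(148 + 69)*Y(1, -6) = (148 + 69)*(4*1) = 217*4 = 868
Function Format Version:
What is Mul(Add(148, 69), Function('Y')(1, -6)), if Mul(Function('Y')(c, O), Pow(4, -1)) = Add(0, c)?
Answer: 868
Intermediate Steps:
Function('Y')(c, O) = Mul(4, c) (Function('Y')(c, O) = Mul(4, Add(0, c)) = Mul(4, c))
Mul(Add(148, 69), Function('Y')(1, -6)) = Mul(Add(148, 69), Mul(4, 1)) = Mul(217, 4) = 868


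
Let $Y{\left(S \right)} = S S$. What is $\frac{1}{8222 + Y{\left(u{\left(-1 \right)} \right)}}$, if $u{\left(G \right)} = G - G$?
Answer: $\frac{1}{8222} \approx 0.00012162$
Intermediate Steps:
$u{\left(G \right)} = 0$
$Y{\left(S \right)} = S^{2}$
$\frac{1}{8222 + Y{\left(u{\left(-1 \right)} \right)}} = \frac{1}{8222 + 0^{2}} = \frac{1}{8222 + 0} = \frac{1}{8222}$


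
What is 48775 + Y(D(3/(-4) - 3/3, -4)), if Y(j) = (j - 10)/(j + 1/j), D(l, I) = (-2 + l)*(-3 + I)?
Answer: 538531600/11041 ≈ 48776.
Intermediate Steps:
D(l, I) = (-3 + I)*(-2 + l)
Y(j) = (-10 + j)/(j + 1/j)
48775 + Y(D(3/(-4) - 3/3, -4)) = 48775 + (6 - 3*(3/(-4) - 3/3) - 2*(-4) - 4*(3/(-4) - 3/3))*(-10 + (6 - 3*(3/(-4) - 3/3) - 2*(-4) - 4*(3/(-4) - 3/3)))/(1 + (6 - 3*(3/(-4) - 3/3) - 2*(-4) - 4*(3/(-4) - 3/3))²) = 48775 + (6 - 3*(3*(-¼) - 3*⅓) + 8 - 4*(3*(-¼) - 3*⅓))*(-10 + (6 - 3*(3*(-¼) - 3*⅓) + 8 - 4*(3*(-¼) - 3*⅓)))/(1 + (6 - 3*(3*(-¼) - 3*⅓) + 8 - 4*(3*(-¼) - 3*⅓))²) = 48775 + (6 - 3*(-¾ - 1) + 8 - 4*(-¾ - 1))*(-10 + (6 - 3*(-¾ - 1) + 8 - 4*(-¾ - 1)))/(1 + (6 - 3*(-¾ - 1) + 8 - 4*(-¾ - 1))²) = 48775 + (6 - 3*(-7/4) + 8 - 4*(-7/4))*(-10 + (6 - 3*(-7/4) + 8 - 4*(-7/4)))/(1 + (6 - 3*(-7/4) + 8 - 4*(-7/4))²) = 48775 + (6 + 21/4 + 8 + 7)*(-10 + (6 + 21/4 + 8 + 7))/(1 + (6 + 21/4 + 8 + 7)²) = 48775 + 105*(-10 + 105/4)/(4*(1 + (105/4)²)) = 48775 + (105/4)*(65/4)/(1 + 11025/16) = 48775 + (105/4)*(65/4)/(11041/16) = 48775 + (105/4)*(16/11041)*(65/4) = 48775 + 6825/11041 = 538531600/11041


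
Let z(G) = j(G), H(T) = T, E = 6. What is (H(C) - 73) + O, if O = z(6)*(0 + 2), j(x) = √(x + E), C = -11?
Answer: -84 + 4*√3 ≈ -77.072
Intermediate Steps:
j(x) = √(6 + x) (j(x) = √(x + 6) = √(6 + x))
z(G) = √(6 + G)
O = 4*√3 (O = √(6 + 6)*(0 + 2) = √12*2 = (2*√3)*2 = 4*√3 ≈ 6.9282)
(H(C) - 73) + O = (-11 - 73) + 4*√3 = -84 + 4*√3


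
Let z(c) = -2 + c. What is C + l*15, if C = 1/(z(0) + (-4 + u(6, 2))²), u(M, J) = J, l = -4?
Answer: -119/2 ≈ -59.500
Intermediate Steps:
C = ½ (C = 1/((-2 + 0) + (-4 + 2)²) = 1/(-2 + (-2)²) = 1/(-2 + 4) = 1/2 = ½ ≈ 0.50000)
C + l*15 = ½ - 4*15 = ½ - 60 = -119/2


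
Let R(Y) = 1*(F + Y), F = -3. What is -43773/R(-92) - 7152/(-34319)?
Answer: 1502925027/3260305 ≈ 460.98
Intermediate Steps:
R(Y) = -3 + Y (R(Y) = 1*(-3 + Y) = -3 + Y)
-43773/R(-92) - 7152/(-34319) = -43773/(-3 - 92) - 7152/(-34319) = -43773/(-95) - 7152*(-1/34319) = -43773*(-1/95) + 7152/34319 = 43773/95 + 7152/34319 = 1502925027/3260305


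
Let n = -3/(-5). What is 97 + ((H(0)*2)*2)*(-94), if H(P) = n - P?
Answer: -643/5 ≈ -128.60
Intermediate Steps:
n = ⅗ (n = -3*(-⅕) = ⅗ ≈ 0.60000)
H(P) = ⅗ - P
97 + ((H(0)*2)*2)*(-94) = 97 + (((⅗ - 1*0)*2)*2)*(-94) = 97 + (((⅗ + 0)*2)*2)*(-94) = 97 + (((⅗)*2)*2)*(-94) = 97 + ((6/5)*2)*(-94) = 97 + (12/5)*(-94) = 97 - 1128/5 = -643/5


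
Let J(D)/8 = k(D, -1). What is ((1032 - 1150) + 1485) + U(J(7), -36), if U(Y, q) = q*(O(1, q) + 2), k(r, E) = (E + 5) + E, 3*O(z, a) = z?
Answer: 1283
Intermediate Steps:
O(z, a) = z/3
k(r, E) = 5 + 2*E (k(r, E) = (5 + E) + E = 5 + 2*E)
J(D) = 24 (J(D) = 8*(5 + 2*(-1)) = 8*(5 - 2) = 8*3 = 24)
U(Y, q) = 7*q/3 (U(Y, q) = q*((1/3)*1 + 2) = q*(1/3 + 2) = q*(7/3) = 7*q/3)
((1032 - 1150) + 1485) + U(J(7), -36) = ((1032 - 1150) + 1485) + (7/3)*(-36) = (-118 + 1485) - 84 = 1367 - 84 = 1283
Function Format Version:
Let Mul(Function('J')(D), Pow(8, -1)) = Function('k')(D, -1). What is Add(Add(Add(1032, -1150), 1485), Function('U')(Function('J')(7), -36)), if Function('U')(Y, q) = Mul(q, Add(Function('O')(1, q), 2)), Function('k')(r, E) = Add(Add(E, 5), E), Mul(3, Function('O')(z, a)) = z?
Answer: 1283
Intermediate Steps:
Function('O')(z, a) = Mul(Rational(1, 3), z)
Function('k')(r, E) = Add(5, Mul(2, E)) (Function('k')(r, E) = Add(Add(5, E), E) = Add(5, Mul(2, E)))
Function('J')(D) = 24 (Function('J')(D) = Mul(8, Add(5, Mul(2, -1))) = Mul(8, Add(5, -2)) = Mul(8, 3) = 24)
Function('U')(Y, q) = Mul(Rational(7, 3), q) (Function('U')(Y, q) = Mul(q, Add(Mul(Rational(1, 3), 1), 2)) = Mul(q, Add(Rational(1, 3), 2)) = Mul(q, Rational(7, 3)) = Mul(Rational(7, 3), q))
Add(Add(Add(1032, -1150), 1485), Function('U')(Function('J')(7), -36)) = Add(Add(Add(1032, -1150), 1485), Mul(Rational(7, 3), -36)) = Add(Add(-118, 1485), -84) = Add(1367, -84) = 1283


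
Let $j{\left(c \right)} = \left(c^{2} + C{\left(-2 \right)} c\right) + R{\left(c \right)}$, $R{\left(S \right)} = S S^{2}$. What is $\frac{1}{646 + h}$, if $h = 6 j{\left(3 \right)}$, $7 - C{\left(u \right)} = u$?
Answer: $\frac{1}{1024} \approx 0.00097656$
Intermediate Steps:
$R{\left(S \right)} = S^{3}$
$C{\left(u \right)} = 7 - u$
$j{\left(c \right)} = c^{2} + c^{3} + 9 c$ ($j{\left(c \right)} = \left(c^{2} + \left(7 - -2\right) c\right) + c^{3} = \left(c^{2} + \left(7 + 2\right) c\right) + c^{3} = \left(c^{2} + 9 c\right) + c^{3} = c^{2} + c^{3} + 9 c$)
$h = 378$ ($h = 6 \cdot 3 \left(9 + 3 + 3^{2}\right) = 6 \cdot 3 \left(9 + 3 + 9\right) = 6 \cdot 3 \cdot 21 = 6 \cdot 63 = 378$)
$\frac{1}{646 + h} = \frac{1}{646 + 378} = \frac{1}{1024}$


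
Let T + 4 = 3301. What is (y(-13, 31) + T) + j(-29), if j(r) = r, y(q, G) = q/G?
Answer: 101295/31 ≈ 3267.6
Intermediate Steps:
T = 3297 (T = -4 + 3301 = 3297)
(y(-13, 31) + T) + j(-29) = (-13/31 + 3297) - 29 = 102194/31 - 29 = 101295/31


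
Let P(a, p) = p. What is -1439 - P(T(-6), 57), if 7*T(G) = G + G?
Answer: -1496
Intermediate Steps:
T(G) = 2*G/7 (T(G) = (G + G)/7 = (2*G)/7 = 2*G/7)
-1439 - P(T(-6), 57) = -1439 - 1*57 = -1439 - 57 = -1496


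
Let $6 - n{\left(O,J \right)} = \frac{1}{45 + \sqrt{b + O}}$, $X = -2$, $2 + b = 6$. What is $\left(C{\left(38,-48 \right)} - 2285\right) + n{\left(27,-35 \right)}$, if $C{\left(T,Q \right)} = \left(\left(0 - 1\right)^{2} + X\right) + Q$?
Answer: $- \frac{4642077}{1994} + \frac{\sqrt{31}}{1994} \approx -2328.0$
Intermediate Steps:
$b = 4$ ($b = -2 + 6 = 4$)
$C{\left(T,Q \right)} = -1 + Q$ ($C{\left(T,Q \right)} = \left(\left(0 - 1\right)^{2} - 2\right) + Q = \left(\left(-1\right)^{2} - 2\right) + Q = \left(1 - 2\right) + Q = -1 + Q$)
$n{\left(O,J \right)} = 6 - \frac{1}{45 + \sqrt{4 + O}}$
$\left(C{\left(38,-48 \right)} - 2285\right) + n{\left(27,-35 \right)} = \left(\left(-1 - 48\right) - 2285\right) + \frac{269 + 6 \sqrt{4 + 27}}{45 + \sqrt{4 + 27}} = \left(-49 - 2285\right) + \frac{269 + 6 \sqrt{31}}{45 + \sqrt{31}} = -2334 + \frac{269 + 6 \sqrt{31}}{45 + \sqrt{31}}$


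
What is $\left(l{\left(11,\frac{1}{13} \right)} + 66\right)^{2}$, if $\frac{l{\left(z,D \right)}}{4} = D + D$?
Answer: $\frac{749956}{169} \approx 4437.6$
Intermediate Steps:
$l{\left(z,D \right)} = 8 D$ ($l{\left(z,D \right)} = 4 \left(D + D\right) = 4 \cdot 2 D = 8 D$)
$\left(l{\left(11,\frac{1}{13} \right)} + 66\right)^{2} = \left(\frac{8}{13} + 66\right)^{2} = \left(\frac{866}{13}\right)^{2} = \frac{749956}{169}$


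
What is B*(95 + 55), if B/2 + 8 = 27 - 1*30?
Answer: -3300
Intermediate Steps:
B = -22 (B = -16 + 2*(27 - 1*30) = -16 + 2*(27 - 30) = -16 + 2*(-3) = -16 - 6 = -22)
B*(95 + 55) = -22*(95 + 55) = -22*150 = -3300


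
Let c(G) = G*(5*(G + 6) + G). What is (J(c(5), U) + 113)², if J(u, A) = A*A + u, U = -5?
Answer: 191844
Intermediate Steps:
c(G) = G*(30 + 6*G) (c(G) = G*(5*(6 + G) + G) = G*((30 + 5*G) + G) = G*(30 + 6*G))
J(u, A) = u + A² (J(u, A) = A² + u = u + A²)
(J(c(5), U) + 113)² = ((6*5*(5 + 5) + (-5)²) + 113)² = ((6*5*10 + 25) + 113)² = ((300 + 25) + 113)² = (325 + 113)² = 438² = 191844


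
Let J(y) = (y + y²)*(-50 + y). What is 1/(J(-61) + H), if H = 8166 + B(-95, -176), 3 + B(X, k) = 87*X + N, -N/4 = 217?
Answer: -1/407230 ≈ -2.4556e-6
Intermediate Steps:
N = -868 (N = -4*217 = -868)
B(X, k) = -871 + 87*X (B(X, k) = -3 + (87*X - 868) = -3 + (-868 + 87*X) = -871 + 87*X)
J(y) = (-50 + y)*(y + y²)
H = -970 (H = 8166 + (-871 + 87*(-95)) = 8166 + (-871 - 8265) = 8166 - 9136 = -970)
1/(J(-61) + H) = 1/(-61*(-50 + (-61)² - 49*(-61)) - 970) = 1/(-61*(-50 + 3721 + 2989) - 970) = 1/(-61*6660 - 970) = 1/(-406260 - 970) = 1/(-407230) = -1/407230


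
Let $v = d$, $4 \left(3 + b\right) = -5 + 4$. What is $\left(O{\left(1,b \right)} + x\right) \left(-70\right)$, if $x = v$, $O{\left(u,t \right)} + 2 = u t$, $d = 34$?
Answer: $- \frac{4025}{2} \approx -2012.5$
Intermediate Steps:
$b = - \frac{13}{4}$ ($b = -3 + \frac{-5 + 4}{4} = -3 + \frac{1}{4} \left(-1\right) = -3 - \frac{1}{4} = - \frac{13}{4} \approx -3.25$)
$O{\left(u,t \right)} = -2 + t u$ ($O{\left(u,t \right)} = -2 + u t = -2 + t u$)
$v = 34$
$x = 34$
$\left(O{\left(1,b \right)} + x\right) \left(-70\right) = \left(\left(-2 - \frac{13}{4}\right) + 34\right) \left(-70\right) = \left(- \frac{21}{4} + 34\right) \left(-70\right) = \frac{115}{4} \left(-70\right) = - \frac{4025}{2}$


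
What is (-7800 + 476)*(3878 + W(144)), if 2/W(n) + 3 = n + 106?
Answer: -7015425232/247 ≈ -2.8403e+7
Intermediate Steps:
W(n) = 2/(103 + n) (W(n) = 2/(-3 + (n + 106)) = 2/(-3 + (106 + n)) = 2/(103 + n))
(-7800 + 476)*(3878 + W(144)) = (-7800 + 476)*(3878 + 2/(103 + 144)) = -7324*(3878 + 2/247) = -7324*957868/247 = -7015425232/247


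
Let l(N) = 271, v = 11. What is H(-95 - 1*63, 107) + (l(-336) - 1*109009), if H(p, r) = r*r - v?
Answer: -97300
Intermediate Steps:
H(p, r) = -11 + r² (H(p, r) = r*r - 1*11 = r² - 11 = -11 + r²)
H(-95 - 1*63, 107) + (l(-336) - 1*109009) = (-11 + 107²) + (271 - 1*109009) = (-11 + 11449) + (271 - 109009) = 11438 - 108738 = -97300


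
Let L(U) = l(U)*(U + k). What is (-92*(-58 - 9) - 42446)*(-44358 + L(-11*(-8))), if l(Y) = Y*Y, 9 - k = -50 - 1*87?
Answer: -64137070116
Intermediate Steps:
k = 146 (k = 9 - (-50 - 1*87) = 9 - (-50 - 87) = 9 - 1*(-137) = 9 + 137 = 146)
l(Y) = Y**2
L(U) = U**2*(146 + U) (L(U) = U**2*(U + 146) = U**2*(146 + U))
(-92*(-58 - 9) - 42446)*(-44358 + L(-11*(-8))) = (-92*(-58 - 9) - 42446)*(-44358 + (-11*(-8))**2*(146 - 11*(-8))) = (-92*(-67) - 42446)*(-44358 + 88**2*(146 + 88)) = (6164 - 42446)*(-44358 + 7744*234) = -36282*(-44358 + 1812096) = -36282*1767738 = -64137070116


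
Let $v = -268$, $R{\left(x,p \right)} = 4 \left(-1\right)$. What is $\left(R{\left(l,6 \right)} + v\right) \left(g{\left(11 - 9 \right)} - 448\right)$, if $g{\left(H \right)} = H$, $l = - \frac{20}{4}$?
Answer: $121312$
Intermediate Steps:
$l = -5$ ($l = \left(-20\right) \frac{1}{4} = -5$)
$R{\left(x,p \right)} = -4$
$\left(R{\left(l,6 \right)} + v\right) \left(g{\left(11 - 9 \right)} - 448\right) = \left(-4 - 268\right) \left(\left(11 - 9\right) - 448\right) = - 272 \left(\left(11 - 9\right) - 448\right) = - 272 \left(2 - 448\right) = \left(-272\right) \left(-446\right) = 121312$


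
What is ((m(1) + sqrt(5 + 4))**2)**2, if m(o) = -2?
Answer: 1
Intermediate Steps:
((m(1) + sqrt(5 + 4))**2)**2 = ((-2 + sqrt(5 + 4))**2)**2 = ((-2 + sqrt(9))**2)**2 = ((-2 + 3)**2)**2 = (1**2)**2 = 1**2 = 1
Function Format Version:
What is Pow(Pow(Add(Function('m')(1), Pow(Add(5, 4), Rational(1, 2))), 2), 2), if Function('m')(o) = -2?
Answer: 1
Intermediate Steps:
Pow(Pow(Add(Function('m')(1), Pow(Add(5, 4), Rational(1, 2))), 2), 2) = Pow(Pow(Add(-2, Pow(Add(5, 4), Rational(1, 2))), 2), 2) = Pow(Pow(Add(-2, Pow(9, Rational(1, 2))), 2), 2) = Pow(Pow(Add(-2, 3), 2), 2) = Pow(Pow(1, 2), 2) = Pow(1, 2) = 1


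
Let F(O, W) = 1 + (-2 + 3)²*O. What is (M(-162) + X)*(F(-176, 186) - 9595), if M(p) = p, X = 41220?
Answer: -401136660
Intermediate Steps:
F(O, W) = 1 + O (F(O, W) = 1 + 1²*O = 1 + 1*O = 1 + O)
(M(-162) + X)*(F(-176, 186) - 9595) = (-162 + 41220)*((1 - 176) - 9595) = 41058*(-175 - 9595) = 41058*(-9770) = -401136660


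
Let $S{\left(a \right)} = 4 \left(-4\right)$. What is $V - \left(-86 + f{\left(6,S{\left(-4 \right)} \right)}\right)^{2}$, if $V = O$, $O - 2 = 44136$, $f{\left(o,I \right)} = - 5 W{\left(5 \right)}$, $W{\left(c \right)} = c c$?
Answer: $-383$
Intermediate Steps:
$W{\left(c \right)} = c^{2}$
$S{\left(a \right)} = -16$
$f{\left(o,I \right)} = -125$ ($f{\left(o,I \right)} = - 5 \cdot 5^{2} = \left(-5\right) 25 = -125$)
$O = 44138$ ($O = 2 + 44136 = 44138$)
$V = 44138$
$V - \left(-86 + f{\left(6,S{\left(-4 \right)} \right)}\right)^{2} = 44138 - \left(-86 - 125\right)^{2} = 44138 - \left(-211\right)^{2} = 44138 - 44521 = -383$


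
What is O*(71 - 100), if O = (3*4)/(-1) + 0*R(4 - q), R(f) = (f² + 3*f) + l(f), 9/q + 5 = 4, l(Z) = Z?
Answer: 348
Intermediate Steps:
q = -9 (q = 9/(-5 + 4) = 9/(-1) = 9*(-1) = -9)
R(f) = f² + 4*f (R(f) = (f² + 3*f) + f = f² + 4*f)
O = -12 (O = (3*4)/(-1) + 0*((4 - 1*(-9))*(4 + (4 - 1*(-9)))) = 12*(-1) + 0*((4 + 9)*(4 + (4 + 9))) = -12 + 0*(13*(4 + 13)) = -12 + 0*(13*17) = -12 + 0*221 = -12 + 0 = -12)
O*(71 - 100) = -12*(71 - 100) = -12*(-29) = 348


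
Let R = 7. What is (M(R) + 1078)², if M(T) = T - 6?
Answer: 1164241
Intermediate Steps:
M(T) = -6 + T
(M(R) + 1078)² = ((-6 + 7) + 1078)² = (1 + 1078)² = 1079² = 1164241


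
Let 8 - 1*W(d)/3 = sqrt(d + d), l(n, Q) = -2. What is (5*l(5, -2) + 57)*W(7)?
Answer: 1128 - 141*sqrt(14) ≈ 600.43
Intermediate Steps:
W(d) = 24 - 3*sqrt(2)*sqrt(d) (W(d) = 24 - 3*sqrt(d + d) = 24 - 3*sqrt(2)*sqrt(d))
(5*l(5, -2) + 57)*W(7) = (5*(-2) + 57)*(24 - 3*sqrt(2)*sqrt(7)) = (-10 + 57)*(24 - 3*sqrt(14)) = 47*(24 - 3*sqrt(14)) = 1128 - 141*sqrt(14)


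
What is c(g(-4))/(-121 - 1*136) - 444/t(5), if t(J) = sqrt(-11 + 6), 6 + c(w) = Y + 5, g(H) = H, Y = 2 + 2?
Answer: -3/257 + 444*I*sqrt(5)/5 ≈ -0.011673 + 198.56*I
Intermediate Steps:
Y = 4
c(w) = 3 (c(w) = -6 + (4 + 5) = -6 + 9 = 3)
t(J) = I*sqrt(5) (t(J) = sqrt(-5) = I*sqrt(5))
c(g(-4))/(-121 - 1*136) - 444/t(5) = 3/(-121 - 1*136) - 444*(-I*sqrt(5)/5) = 3/(-121 - 136) - (-444)*I*sqrt(5)/5 = 3/(-257) + 444*I*sqrt(5)/5 = 3*(-1/257) + 444*I*sqrt(5)/5 = -3/257 + 444*I*sqrt(5)/5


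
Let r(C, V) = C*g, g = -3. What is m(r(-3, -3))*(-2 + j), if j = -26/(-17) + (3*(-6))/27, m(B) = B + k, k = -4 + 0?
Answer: -290/51 ≈ -5.6863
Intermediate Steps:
k = -4
r(C, V) = -3*C (r(C, V) = C*(-3) = -3*C)
m(B) = -4 + B (m(B) = B - 4 = -4 + B)
j = 44/51 (j = -26*(-1/17) - 18*1/27 = 26/17 - ⅔ = 44/51 ≈ 0.86275)
m(r(-3, -3))*(-2 + j) = (-4 - 3*(-3))*(-2 + 44/51) = (-4 + 9)*(-58/51) = 5*(-58/51) = -290/51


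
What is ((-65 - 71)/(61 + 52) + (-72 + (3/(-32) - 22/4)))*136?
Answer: -4843827/452 ≈ -10716.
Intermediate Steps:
((-65 - 71)/(61 + 52) + (-72 + (3/(-32) - 22/4)))*136 = (-136/113 + (-72 + (3*(-1/32) - 22*¼)))*136 = (-136*1/113 + (-72 + (-3/32 - 11/2)))*136 = (-136/113 + (-72 - 179/32))*136 = (-136/113 - 2483/32)*136 = -284931/3616*136 = -4843827/452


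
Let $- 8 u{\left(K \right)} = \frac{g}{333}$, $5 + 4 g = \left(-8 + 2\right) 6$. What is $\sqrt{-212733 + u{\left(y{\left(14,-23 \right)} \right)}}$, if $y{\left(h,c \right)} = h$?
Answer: $\frac{i \sqrt{167749327718}}{888} \approx 461.23 i$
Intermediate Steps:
$g = - \frac{41}{4}$ ($g = - \frac{5}{4} + \frac{\left(-8 + 2\right) 6}{4} = - \frac{5}{4} + \frac{\left(-6\right) 6}{4} = - \frac{5}{4} + \frac{1}{4} \left(-36\right) = - \frac{5}{4} - 9 = - \frac{41}{4} \approx -10.25$)
$u{\left(K \right)} = \frac{41}{10656}$ ($u{\left(K \right)} = - \frac{\left(- \frac{41}{4}\right) \frac{1}{333}}{8} = \left(- \frac{1}{8}\right) \left(- \frac{41}{1332}\right) = \frac{41}{10656}$)
$\sqrt{-212733 + u{\left(y{\left(14,-23 \right)} \right)}} = \sqrt{-212733 + \frac{41}{10656}} = \sqrt{- \frac{2266882807}{10656}} = \frac{i \sqrt{167749327718}}{888}$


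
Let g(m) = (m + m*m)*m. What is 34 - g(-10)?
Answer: 934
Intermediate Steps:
g(m) = m*(m + m²) (g(m) = (m + m²)*m = m*(m + m²))
34 - g(-10) = 34 - (-10)²*(1 - 10) = 34 - 100*(-9) = 34 - 1*(-900) = 34 + 900 = 934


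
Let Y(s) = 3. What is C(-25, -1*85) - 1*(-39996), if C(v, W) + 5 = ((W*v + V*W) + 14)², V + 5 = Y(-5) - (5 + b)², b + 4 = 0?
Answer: 5771227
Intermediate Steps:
b = -4 (b = -4 + 0 = -4)
V = -3 (V = -5 + (3 - (5 - 4)²) = -5 + (3 - 1*1²) = -5 + (3 - 1*1) = -5 + (3 - 1) = -5 + 2 = -3)
C(v, W) = -5 + (14 - 3*W + W*v)² (C(v, W) = -5 + ((W*v - 3*W) + 14)² = -5 + ((-3*W + W*v) + 14)² = -5 + (14 - 3*W + W*v)²)
C(-25, -1*85) - 1*(-39996) = (-5 + (14 - (-3)*85 - 1*85*(-25))²) - 1*(-39996) = (-5 + (14 - 3*(-85) - 85*(-25))²) + 39996 = (-5 + (14 + 255 + 2125)²) + 39996 = (-5 + 2394²) + 39996 = (-5 + 5731236) + 39996 = 5731231 + 39996 = 5771227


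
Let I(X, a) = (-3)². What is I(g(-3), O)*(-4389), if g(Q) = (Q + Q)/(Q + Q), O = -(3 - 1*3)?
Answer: -39501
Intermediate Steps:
O = 0 (O = -(3 - 3) = -1*0 = 0)
g(Q) = 1 (g(Q) = (2*Q)/((2*Q)) = (2*Q)*(1/(2*Q)) = 1)
I(X, a) = 9
I(g(-3), O)*(-4389) = 9*(-4389) = -39501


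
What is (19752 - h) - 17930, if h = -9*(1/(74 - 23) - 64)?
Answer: 21185/17 ≈ 1246.2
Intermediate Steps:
h = 9789/17 (h = -9*(1/51 - 64) = -9*(-3263/51) = 9789/17 ≈ 575.82)
(19752 - h) - 17930 = (19752 - 1*9789/17) - 17930 = (19752 - 9789/17) - 17930 = 325995/17 - 17930 = 21185/17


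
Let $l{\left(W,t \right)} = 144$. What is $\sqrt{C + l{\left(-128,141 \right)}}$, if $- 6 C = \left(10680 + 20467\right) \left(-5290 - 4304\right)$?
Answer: $\sqrt{49804197} \approx 7057.2$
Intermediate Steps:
$C = 49804053$ ($C = - \frac{\left(10680 + 20467\right) \left(-5290 - 4304\right)}{6} = - \frac{31147 \left(-9594\right)}{6} = \left(- \frac{1}{6}\right) \left(-298824318\right) = 49804053$)
$\sqrt{C + l{\left(-128,141 \right)}} = \sqrt{49804053 + 144} = \sqrt{49804197}$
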